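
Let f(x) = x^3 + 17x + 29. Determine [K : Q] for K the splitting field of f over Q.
[K : Q] = 6

By the rational root test, any rational root of the monic integer polynomial f(x) = x^3 + 17x + 29 must be an integer dividing the constant term 29, i.e. one of ±{1, 29}. Evaluating: f(1) = 47, f(-1) = 11, f(29) = 24911, f(-29) = -24853; none is 0, so f has no rational root and is therefore irreducible over Q (a cubic with no linear factor over a field is irreducible). For an irreducible cubic, the Galois group is A_3 or S_3 according as the discriminant disc(f) = -4a^3 - 27b^2 = -4·(17)^3 - 27·(29)^2 = -42359 is or is not a square in Q. Here disc(f) = -42359 is not a perfect square in Q, so the Galois group of f over Q is not contained in A_3 and must be all of S_3. The splitting field has degree |S_3| = 6 over Q, so [K : Q] = 6.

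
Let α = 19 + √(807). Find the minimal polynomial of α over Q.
m_α(x) = x^2 - 38x - 446

From α - 19 = √(807), squaring gives (α - 19)^2 = 807, i.e. α^2 - 38α + 361 = 807, so α^2 - 38α - 446 = 0. The discriminant of x^2 - 38x - 446 is (-38)^2 - 4·(-446) = 1444 + 1784 = 3228, and 4·(807) is not a perfect square in Q since 807 is squarefree and ≠ 1. Hence x^2 - 38x - 446 is irreducible over Q and is the minimal polynomial of α.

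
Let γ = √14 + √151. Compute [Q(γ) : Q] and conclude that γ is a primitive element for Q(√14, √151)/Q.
[Q(γ) : Q] = 4 (equivalently, Q(γ) = Q(√14, √151))

Obviously Q(γ) ⊆ Q(√14, √151), and [Q(√14, √151):Q] = 4 (since 14, 151 are distinct squarefree integers > 1 with 2114 not a perfect square). To show equality we compute the minimal polynomial of γ. From γ = √14 + √151: γ^2 = 14 + 2√(2114) + 151 = 165 + 2√(2114), so γ^2 - 165 = 2√(2114); squaring, (γ^2 - 165)^2 = 4·2114, i.e. γ^4 - 330γ^2 + 27225 - 8456 = 0, i.e. γ^4 - 330γ^2 + 18769 = 0. So γ is a root of x^4 - 330x^2 + 18769. This polynomial is irreducible over Q: it has no rational root (each ±√14 ± √151 is irrational), and any factorization into two quadratics over Q would force √(2114) ∈ Q (pairing opposite roots) or √14, √151 ∈ Q (other pairings), all impossible. Hence [Q(γ):Q] = 4 = [Q(√14, √151):Q], so Q(γ) = Q(√14, √151).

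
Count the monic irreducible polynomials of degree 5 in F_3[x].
There are 48 monic irreducible polynomials of degree 5 over F_3

Each element of F_{3^5} that lies in no proper subfield is a root of exactly one monic irreducible of degree 5 over F_3, and each such polynomial has 5 distinct roots in F_{3^5}. By Möbius inversion the count is N_3(5) = (1/5) Σ_{d|5} μ(5/d) · 3^d = (1/5)(μ(5)·3^1 + μ(1)·3^5) = 240/5 = 48.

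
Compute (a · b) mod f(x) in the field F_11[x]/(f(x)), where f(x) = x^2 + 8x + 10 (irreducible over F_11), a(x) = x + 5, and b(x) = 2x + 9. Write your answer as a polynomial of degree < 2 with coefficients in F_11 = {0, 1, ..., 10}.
a · b ≡ 3x + 3 (mod f(x))

Multiply in F_11[x]: a(x)·b(x) = (x + 5)·(2x + 9) = 2x^2 + 8x + 1. This has degree ≥ 2, so divide by f(x) over F_11: 2x^2 + 8x + 1 = (2)·(x^2 + 8x + 10) + (3x + 3). Hence a·b ≡ 3x + 3 (mod f). (F_11[x]/(f) is a field with 11^2 = 121 elements since f is irreducible of degree 2.)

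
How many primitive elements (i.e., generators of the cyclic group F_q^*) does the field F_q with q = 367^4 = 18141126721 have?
There are φ(18141126720) = 4551106560 primitive elements

F_q^* is cyclic of order q - 1 = 18141126720. A cyclic group of order m has exactly φ(m) generators. Here m = 18141126720 = 2^6 · 3 · 5 · 23 · 61 · 13469, so the number of primitive elements is φ(18141126720) = 4551106560.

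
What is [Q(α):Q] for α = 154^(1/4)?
[Q(α):Q] = 4

α is a root of x^4 - 154. By Eisenstein's criterion at the prime p = 2 (which divides the constant term 154 but p^2 = 4 does not, since 154 is squarefree), x^4 - 154 is irreducible over Q. Hence [Q(α):Q] = 4.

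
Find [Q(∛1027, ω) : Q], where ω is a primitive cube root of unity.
[Q(∛1027, ω) : Q] = 6

[Q(∛1027):Q] = 3 (min poly x^3 - 1027, irreducible since 1027 is not a perfect cube). [Q(ω):Q] = 2 (min poly x^2 + x + 1). Since Q(∛1027) ⊂ R and ω ∉ R, we have ω ∉ Q(∛1027), so x^2 + x + 1 remains irreducible over Q(∛1027) and [Q(∛1027, ω) : Q(∛1027)] = 2. By the tower law, [Q(∛1027, ω) : Q] = 3 · 2 = 6. (In fact Q(∛1027, ω) is the splitting field of x^3 - 1027 over Q.)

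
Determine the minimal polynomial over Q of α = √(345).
m_α(x) = x^2 - 345

α satisfies α^2 - 345 = 0, so x^2 - 345 annihilates α. Since d = 345 is squarefree and ≠ 1, it is not a perfect square in Q, so x^2 - 345 has no rational root and is therefore irreducible over Q (a degree-2 polynomial over a field is irreducible iff it has no root). Hence m_α(x) = x^2 - 345.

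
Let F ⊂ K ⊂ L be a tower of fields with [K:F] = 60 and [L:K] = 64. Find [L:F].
[L:F] = 3840

The tower law says that for any tower of field extensions F ⊂ K ⊂ L with finite degrees, [L:F] = [L:K] · [K:F]. Here this gives [L:F] = 64 · 60 = 3840.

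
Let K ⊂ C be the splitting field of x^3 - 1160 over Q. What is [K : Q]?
[K : Q] = 6

The roots of x^3 - 1160 are ∛1160, ω∛1160, ω^2∛1160 where ω = e^(2πi/3) is a primitive cube root of unity, so K = Q(∛1160, ω). Now [Q(∛1160):Q] = 3 (since 1160 is not a perfect cube, x^3 - 1160 is irreducible) and [Q(ω):Q] = 2. Both 2 and 3 divide [K:Q], and [K:Q] ≤ 3·2 = 6, so [K:Q] = 6. (Equivalently: Q(∛1160) ⊂ R but ω ∉ R, so [K : Q(∛1160)] = 2.)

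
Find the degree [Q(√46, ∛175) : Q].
[Q(√46, ∛175) : Q] = 6

Let L = Q(√46, ∛175). Since Q(√46) ⊂ L and [Q(√46):Q] = 2, the tower law gives 2 | [L:Q]. Likewise Q(∛175) ⊂ L with [Q(∛175):Q] = 3 (because 175 is not a perfect cube), so 3 | [L:Q]. As gcd(2,3) = 1, [L:Q] is divisible by 6. Conversely L is generated over Q by √46 and ∛175, so [L:Q] ≤ 2·3 = 6. Therefore [Q(√46, ∛175) : Q] = 6.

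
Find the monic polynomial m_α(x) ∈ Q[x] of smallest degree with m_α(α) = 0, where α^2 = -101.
m_α(x) = x^2 + 101

α satisfies α^2 + 101 = 0, so x^2 + 101 annihilates α. Since d = -101 is squarefree and ≠ 1, it is not a perfect square in Q, so x^2 + 101 has no rational root and is therefore irreducible over Q (a degree-2 polynomial over a field is irreducible iff it has no root). Hence m_α(x) = x^2 + 101.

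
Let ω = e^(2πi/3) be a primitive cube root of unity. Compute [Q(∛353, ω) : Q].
[Q(∛353, ω) : Q] = 6

[Q(∛353):Q] = 3 (min poly x^3 - 353, irreducible since 353 is not a perfect cube). [Q(ω):Q] = 2 (min poly x^2 + x + 1). Since Q(∛353) ⊂ R and ω ∉ R, we have ω ∉ Q(∛353), so x^2 + x + 1 remains irreducible over Q(∛353) and [Q(∛353, ω) : Q(∛353)] = 2. By the tower law, [Q(∛353, ω) : Q] = 3 · 2 = 6. (In fact Q(∛353, ω) is the splitting field of x^3 - 353 over Q.)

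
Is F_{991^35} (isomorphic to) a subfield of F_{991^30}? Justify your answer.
No: F_{991^35} is not a subfield of F_{991^30}

F_{p^m} embeds in F_{p^n} iff m | n. Here 35 ∤ 30 (since 30 = 0·35 + 30 with remainder 30 ≠ 0), so F_{991^35} is not a subfield of F_{991^30}. Equivalently: if it were, the tower law would give 35 = [F_{991^35}:F_991] dividing [F_{991^30}:F_991] = 30, contradiction.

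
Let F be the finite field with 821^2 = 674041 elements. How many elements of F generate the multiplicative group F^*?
There are φ(674040) = 174080 primitive elements

F_q^* is cyclic of order q - 1 = 674040. A cyclic group of order m has exactly φ(m) generators. Here m = 674040 = 2^3 · 3 · 5 · 41 · 137, so the number of primitive elements is φ(674040) = 174080.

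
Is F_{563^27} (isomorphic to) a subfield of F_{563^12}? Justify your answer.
No: F_{563^27} is not a subfield of F_{563^12}

F_{p^m} embeds in F_{p^n} iff m | n. Here 27 ∤ 12 (since 12 = 0·27 + 12 with remainder 12 ≠ 0), so F_{563^27} is not a subfield of F_{563^12}. Equivalently: if it were, the tower law would give 27 = [F_{563^27}:F_563] dividing [F_{563^12}:F_563] = 12, contradiction.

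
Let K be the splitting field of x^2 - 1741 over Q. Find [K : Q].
[K : Q] = 2

f(x) = x^2 - 1741 factors as (x - √1741)(x + √1741). The splitting field is K = Q(√1741). Since 1741 is squarefree and > 1, it is not a perfect square, so x^2 - 1741 is irreducible over Q and [Q(√1741) : Q] = 2. Hence [K : Q] = 2.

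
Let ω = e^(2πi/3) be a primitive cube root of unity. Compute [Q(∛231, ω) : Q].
[Q(∛231, ω) : Q] = 6

[Q(∛231):Q] = 3 (min poly x^3 - 231, irreducible since 231 is not a perfect cube). [Q(ω):Q] = 2 (min poly x^2 + x + 1). Since Q(∛231) ⊂ R and ω ∉ R, we have ω ∉ Q(∛231), so x^2 + x + 1 remains irreducible over Q(∛231) and [Q(∛231, ω) : Q(∛231)] = 2. By the tower law, [Q(∛231, ω) : Q] = 3 · 2 = 6. (In fact Q(∛231, ω) is the splitting field of x^3 - 231 over Q.)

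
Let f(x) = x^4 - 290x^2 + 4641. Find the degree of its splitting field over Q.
[K : Q] = 4

Solving the quadratic in x^2: x^2 = (290 ± √(290^2 - 4·4641))/2 = (290 ± √65536)/2 = (290 ± 256)/2, giving x^2 = 273 or x^2 = 17. So f(x) = (x^2 - 273)(x^2 - 17) and the roots of f are ±√273, ±√17. Hence the splitting field is K = Q(√273, √17). Since 273 and 17 are distinct squarefree integers > 1, their product 4641 is not a perfect square, so √17 ∉ Q(√273). By the tower law [K:Q] = [Q(√273,√17):Q(√273)] · [Q(√273):Q] = 2 · 2 = 4.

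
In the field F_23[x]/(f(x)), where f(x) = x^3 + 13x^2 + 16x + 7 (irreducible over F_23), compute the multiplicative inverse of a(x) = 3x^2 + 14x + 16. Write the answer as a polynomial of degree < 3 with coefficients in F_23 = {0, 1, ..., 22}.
a(x)^(-1) ≡ 16x^2 + 14x + 3 (mod f(x))

Since f is irreducible over F_23, F_23[x]/(f) is a field and a(x) ≠ 0 has an inverse. Apply the extended Euclidean algorithm to f(x) and a(x) in F_23[x]: f(x) = (8x + 13)·a(x) + (5x + 6);  a(x) = (19x + 3)·(5x + 6) + (21). The last nonzero remainder is the constant 21 = gcd(f, a) in F_23. Back-substituting through the division chain expresses 21 = s(x)·a(x) + t(x)·f(x) with s(x) ≡ 14x^2 + 18x + 17 (mod f), so (14x^2 + 18x + 17)·a(x) ≡ 21 (mod f). Multiplying by 21^(-1) ≡ 11 in F_23 gives a(x)^(-1) ≡ 11·(14x^2 + 18x + 17) ≡ 16x^2 + 14x + 3 (mod f). Check: (3x^2 + 14x + 16)·(16x^2 + 14x + 3) = 2x^4 + 13x^3 + x^2 + 13x + 2 ≡ 1 (mod x^3 + 13x^2 + 16x + 7).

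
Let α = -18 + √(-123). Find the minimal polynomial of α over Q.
m_α(x) = x^2 + 36x + 447

From α + 18 = √(-123), squaring gives (α + 18)^2 = -123, i.e. α^2 + 36α + 324 = -123, so α^2 + 36α + 447 = 0. The discriminant of x^2 + 36x + 447 is (36)^2 - 4·(447) = 1296 - 1788 = -492, and 4·(-123) is not a perfect square in Q since -123 is squarefree and ≠ 1. Hence x^2 + 36x + 447 is irreducible over Q and is the minimal polynomial of α.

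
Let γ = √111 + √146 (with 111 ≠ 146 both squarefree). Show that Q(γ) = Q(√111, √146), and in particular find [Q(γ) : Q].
[Q(γ) : Q] = 4 (equivalently, Q(γ) = Q(√111, √146))

Obviously Q(γ) ⊆ Q(√111, √146), and [Q(√111, √146):Q] = 4 (since 111, 146 are distinct squarefree integers > 1 with 16206 not a perfect square). To show equality we compute the minimal polynomial of γ. From γ = √111 + √146: γ^2 = 111 + 2√(16206) + 146 = 257 + 2√(16206), so γ^2 - 257 = 2√(16206); squaring, (γ^2 - 257)^2 = 4·16206, i.e. γ^4 - 514γ^2 + 66049 - 64824 = 0, i.e. γ^4 - 514γ^2 + 1225 = 0. So γ is a root of x^4 - 514x^2 + 1225. This polynomial is irreducible over Q: it has no rational root (each ±√111 ± √146 is irrational), and any factorization into two quadratics over Q would force √(16206) ∈ Q (pairing opposite roots) or √111, √146 ∈ Q (other pairings), all impossible. Hence [Q(γ):Q] = 4 = [Q(√111, √146):Q], so Q(γ) = Q(√111, √146).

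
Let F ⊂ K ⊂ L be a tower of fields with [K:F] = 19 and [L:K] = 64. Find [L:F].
[L:F] = 1216

The tower law says that for any tower of field extensions F ⊂ K ⊂ L with finite degrees, [L:F] = [L:K] · [K:F]. Here this gives [L:F] = 64 · 19 = 1216.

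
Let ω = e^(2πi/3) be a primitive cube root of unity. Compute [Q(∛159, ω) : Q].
[Q(∛159, ω) : Q] = 6

[Q(∛159):Q] = 3 (min poly x^3 - 159, irreducible since 159 is not a perfect cube). [Q(ω):Q] = 2 (min poly x^2 + x + 1). Since Q(∛159) ⊂ R and ω ∉ R, we have ω ∉ Q(∛159), so x^2 + x + 1 remains irreducible over Q(∛159) and [Q(∛159, ω) : Q(∛159)] = 2. By the tower law, [Q(∛159, ω) : Q] = 3 · 2 = 6. (In fact Q(∛159, ω) is the splitting field of x^3 - 159 over Q.)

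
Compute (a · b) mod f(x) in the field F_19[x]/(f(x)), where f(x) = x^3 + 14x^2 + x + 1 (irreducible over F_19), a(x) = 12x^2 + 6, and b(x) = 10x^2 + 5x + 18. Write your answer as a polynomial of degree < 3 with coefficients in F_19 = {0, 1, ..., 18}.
a · b ≡ 17x^2 + 10x + 18 (mod f(x))

Multiply in F_19[x]: a(x)·b(x) = (12x^2 + 6)·(10x^2 + 5x + 18) = 6x^4 + 3x^3 + 10x^2 + 11x + 13. This has degree ≥ 3, so divide by f(x) over F_19: 6x^4 + 3x^3 + 10x^2 + 11x + 13 = (6x + 14)·(x^3 + 14x^2 + x + 1) + (17x^2 + 10x + 18). Hence a·b ≡ 17x^2 + 10x + 18 (mod f). (F_19[x]/(f) is a field with 19^3 = 6859 elements since f is irreducible of degree 3.)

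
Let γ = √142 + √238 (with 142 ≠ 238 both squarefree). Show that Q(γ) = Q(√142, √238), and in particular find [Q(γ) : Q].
[Q(γ) : Q] = 4 (equivalently, Q(γ) = Q(√142, √238))

Obviously Q(γ) ⊆ Q(√142, √238), and [Q(√142, √238):Q] = 4 (since 142, 238 are distinct squarefree integers > 1 with 33796 not a perfect square). To show equality we compute the minimal polynomial of γ. From γ = √142 + √238: γ^2 = 142 + 2√(33796) + 238 = 380 + 2√(33796), so γ^2 - 380 = 2√(33796); squaring, (γ^2 - 380)^2 = 4·33796, i.e. γ^4 - 760γ^2 + 144400 - 135184 = 0, i.e. γ^4 - 760γ^2 + 9216 = 0. So γ is a root of x^4 - 760x^2 + 9216. This polynomial is irreducible over Q: it has no rational root (each ±√142 ± √238 is irrational), and any factorization into two quadratics over Q would force √(33796) ∈ Q (pairing opposite roots) or √142, √238 ∈ Q (other pairings), all impossible. Hence [Q(γ):Q] = 4 = [Q(√142, √238):Q], so Q(γ) = Q(√142, √238).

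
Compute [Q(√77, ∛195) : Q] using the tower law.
[Q(√77, ∛195) : Q] = 6

Let L = Q(√77, ∛195). Since Q(√77) ⊂ L and [Q(√77):Q] = 2, the tower law gives 2 | [L:Q]. Likewise Q(∛195) ⊂ L with [Q(∛195):Q] = 3 (because 195 is not a perfect cube), so 3 | [L:Q]. As gcd(2,3) = 1, [L:Q] is divisible by 6. Conversely L is generated over Q by √77 and ∛195, so [L:Q] ≤ 2·3 = 6. Therefore [Q(√77, ∛195) : Q] = 6.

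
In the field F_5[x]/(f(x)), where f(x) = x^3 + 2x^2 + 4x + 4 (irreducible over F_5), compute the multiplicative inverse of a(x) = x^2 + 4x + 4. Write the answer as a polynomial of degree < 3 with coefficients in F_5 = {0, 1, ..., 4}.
a(x)^(-1) ≡ 3x^2 + 4x + 4 (mod f(x))

Since f is irreducible over F_5, F_5[x]/(f) is a field and a(x) ≠ 0 has an inverse. Apply the extended Euclidean algorithm to f(x) and a(x) in F_5[x]: f(x) = (x + 3)·a(x) + (3x + 2);  a(x) = (2x)·(3x + 2) + (4). The last nonzero remainder is the constant 4 = gcd(f, a) in F_5. Back-substituting through the division chain expresses 4 = s(x)·a(x) + t(x)·f(x) with s(x) ≡ 2x^2 + x + 1 (mod f), so (2x^2 + x + 1)·a(x) ≡ 4 (mod f). Multiplying by 4^(-1) ≡ 4 in F_5 gives a(x)^(-1) ≡ 4·(2x^2 + x + 1) ≡ 3x^2 + 4x + 4 (mod f). Check: (x^2 + 4x + 4)·(3x^2 + 4x + 4) = 3x^4 + x^3 + 2x^2 + 2x + 1 ≡ 1 (mod x^3 + 2x^2 + 4x + 4).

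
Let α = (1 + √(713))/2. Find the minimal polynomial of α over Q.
m_α(x) = x^2 - x - 178

From 2α - 1 = √(713), squaring gives (2α - 1)^2 = 713, i.e. 4α^2 - 4α + 1 = 713, so α^2 - α + (1 - 713)/4 = 0. Since 713 ≡ 1 (mod 4), (1 - 713)/4 = -178 ∈ Z. The polynomial x^2 - x - 178 has discriminant 1 - 4·(-178) = 713, which is not a perfect square in Q (d = 713 is squarefree and ≠ 1), so x^2 - x - 178 is irreducible over Q. It is the minimal polynomial of α.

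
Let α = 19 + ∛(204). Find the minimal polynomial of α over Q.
m_α(x) = x^3 - 57x^2 + 1083x - 7063

Set β = α - 19 = ∛(204), so β^3 = 204. Then (α - 19)^3 - 204 = 0, i.e. α is a root of g(x) = (x - 19)^3 - 204 = x^3 - 57x^2 + 1083x - 7063. Since g(x) = h(x - 19) where h(x) = x^3 - 204, and h is irreducible over Q (because 204 is not a perfect cube, so h has no rational root, and a monic cubic with no rational root is irreducible), g is also irreducible (irreducibility is preserved under the substitution x → x - 19). Hence m_α(x) = x^3 - 57x^2 + 1083x - 7063.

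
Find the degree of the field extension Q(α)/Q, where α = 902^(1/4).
[Q(α):Q] = 4

α is a root of x^4 - 902. By Eisenstein's criterion at the prime p = 2 (which divides the constant term 902 but p^2 = 4 does not, since 902 is squarefree), x^4 - 902 is irreducible over Q. Hence [Q(α):Q] = 4.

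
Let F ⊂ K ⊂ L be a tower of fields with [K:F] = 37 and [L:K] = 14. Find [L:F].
[L:F] = 518

The tower law says that for any tower of field extensions F ⊂ K ⊂ L with finite degrees, [L:F] = [L:K] · [K:F]. Here this gives [L:F] = 14 · 37 = 518.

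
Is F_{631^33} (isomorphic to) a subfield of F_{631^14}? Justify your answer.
No: F_{631^33} is not a subfield of F_{631^14}

F_{p^m} embeds in F_{p^n} iff m | n. Here 33 ∤ 14 (since 14 = 0·33 + 14 with remainder 14 ≠ 0), so F_{631^33} is not a subfield of F_{631^14}. Equivalently: if it were, the tower law would give 33 = [F_{631^33}:F_631] dividing [F_{631^14}:F_631] = 14, contradiction.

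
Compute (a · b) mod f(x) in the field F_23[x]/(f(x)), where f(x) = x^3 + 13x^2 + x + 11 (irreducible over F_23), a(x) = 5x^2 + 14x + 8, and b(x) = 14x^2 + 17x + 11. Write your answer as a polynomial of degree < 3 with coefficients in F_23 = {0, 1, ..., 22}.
a · b ≡ 2x^2 + 11x + 15 (mod f(x))

Multiply in F_23[x]: a(x)·b(x) = (5x^2 + 14x + 8)·(14x^2 + 17x + 11) = x^4 + 5x^3 + 14x^2 + 14x + 19. This has degree ≥ 3, so divide by f(x) over F_23: x^4 + 5x^3 + 14x^2 + 14x + 19 = (x + 15)·(x^3 + 13x^2 + x + 11) + (2x^2 + 11x + 15). Hence a·b ≡ 2x^2 + 11x + 15 (mod f). (F_23[x]/(f) is a field with 23^3 = 12167 elements since f is irreducible of degree 3.)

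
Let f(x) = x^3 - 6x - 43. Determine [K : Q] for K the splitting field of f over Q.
[K : Q] = 6

By the rational root test, any rational root of the monic integer polynomial f(x) = x^3 - 6x - 43 must be an integer dividing the constant term -43, i.e. one of ±{1, 43}. Evaluating: f(1) = -48, f(-1) = -38, f(43) = 79206, f(-43) = -79292; none is 0, so f has no rational root and is therefore irreducible over Q (a cubic with no linear factor over a field is irreducible). For an irreducible cubic, the Galois group is A_3 or S_3 according as the discriminant disc(f) = -4a^3 - 27b^2 = -4·(-6)^3 - 27·(-43)^2 = -49059 is or is not a square in Q. Here disc(f) = -49059 is not a perfect square in Q, so the Galois group of f over Q is not contained in A_3 and must be all of S_3. The splitting field has degree |S_3| = 6 over Q, so [K : Q] = 6.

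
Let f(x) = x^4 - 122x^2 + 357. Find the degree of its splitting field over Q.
[K : Q] = 4

Solving the quadratic in x^2: x^2 = (122 ± √(122^2 - 4·357))/2 = (122 ± √13456)/2 = (122 ± 116)/2, giving x^2 = 119 or x^2 = 3. So f(x) = (x^2 - 119)(x^2 - 3) and the roots of f are ±√119, ±√3. Hence the splitting field is K = Q(√119, √3). Since 119 and 3 are distinct squarefree integers > 1, their product 357 is not a perfect square, so √3 ∉ Q(√119). By the tower law [K:Q] = [Q(√119,√3):Q(√119)] · [Q(√119):Q] = 2 · 2 = 4.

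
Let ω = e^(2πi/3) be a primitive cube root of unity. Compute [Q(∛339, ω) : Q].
[Q(∛339, ω) : Q] = 6

[Q(∛339):Q] = 3 (min poly x^3 - 339, irreducible since 339 is not a perfect cube). [Q(ω):Q] = 2 (min poly x^2 + x + 1). Since Q(∛339) ⊂ R and ω ∉ R, we have ω ∉ Q(∛339), so x^2 + x + 1 remains irreducible over Q(∛339) and [Q(∛339, ω) : Q(∛339)] = 2. By the tower law, [Q(∛339, ω) : Q] = 3 · 2 = 6. (In fact Q(∛339, ω) is the splitting field of x^3 - 339 over Q.)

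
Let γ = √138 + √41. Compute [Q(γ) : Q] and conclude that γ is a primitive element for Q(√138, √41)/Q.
[Q(γ) : Q] = 4 (equivalently, Q(γ) = Q(√138, √41))

Obviously Q(γ) ⊆ Q(√138, √41), and [Q(√138, √41):Q] = 4 (since 138, 41 are distinct squarefree integers > 1 with 5658 not a perfect square). To show equality we compute the minimal polynomial of γ. From γ = √138 + √41: γ^2 = 138 + 2√(5658) + 41 = 179 + 2√(5658), so γ^2 - 179 = 2√(5658); squaring, (γ^2 - 179)^2 = 4·5658, i.e. γ^4 - 358γ^2 + 32041 - 22632 = 0, i.e. γ^4 - 358γ^2 + 9409 = 0. So γ is a root of x^4 - 358x^2 + 9409. This polynomial is irreducible over Q: it has no rational root (each ±√138 ± √41 is irrational), and any factorization into two quadratics over Q would force √(5658) ∈ Q (pairing opposite roots) or √138, √41 ∈ Q (other pairings), all impossible. Hence [Q(γ):Q] = 4 = [Q(√138, √41):Q], so Q(γ) = Q(√138, √41).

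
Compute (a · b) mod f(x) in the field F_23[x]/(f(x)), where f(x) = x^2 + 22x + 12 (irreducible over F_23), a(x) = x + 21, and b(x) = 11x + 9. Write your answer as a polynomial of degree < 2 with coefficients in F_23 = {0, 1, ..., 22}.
a · b ≡ 21x + 11 (mod f(x))

Multiply in F_23[x]: a(x)·b(x) = (x + 21)·(11x + 9) = 11x^2 + 10x + 5. This has degree ≥ 2, so divide by f(x) over F_23: 11x^2 + 10x + 5 = (11)·(x^2 + 22x + 12) + (21x + 11). Hence a·b ≡ 21x + 11 (mod f). (F_23[x]/(f) is a field with 23^2 = 529 elements since f is irreducible of degree 2.)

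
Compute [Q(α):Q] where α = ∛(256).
[Q(α):Q] = 3

The minimal polynomial of α is x^3 - 256, irreducible over Q since 256 is not a perfect cube (so x^3 - 256 has no rational root). Hence [Q(α):Q] = deg(m_α) = 3.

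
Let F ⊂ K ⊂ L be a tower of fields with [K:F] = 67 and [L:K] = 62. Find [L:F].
[L:F] = 4154

The tower law says that for any tower of field extensions F ⊂ K ⊂ L with finite degrees, [L:F] = [L:K] · [K:F]. Here this gives [L:F] = 62 · 67 = 4154.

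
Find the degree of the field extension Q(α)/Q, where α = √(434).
[Q(α):Q] = 2

[Q(α):Q] equals the degree of the minimal polynomial of α. Here α^2 = 434 and x^2 - 434 is irreducible (d = 434 is squarefree, ≠ 1, hence not a square), so deg(m_α) = 2. Thus [Q(α):Q] = 2.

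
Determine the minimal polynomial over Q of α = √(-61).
m_α(x) = x^2 + 61

α satisfies α^2 + 61 = 0, so x^2 + 61 annihilates α. Since d = -61 is squarefree and ≠ 1, it is not a perfect square in Q, so x^2 + 61 has no rational root and is therefore irreducible over Q (a degree-2 polynomial over a field is irreducible iff it has no root). Hence m_α(x) = x^2 + 61.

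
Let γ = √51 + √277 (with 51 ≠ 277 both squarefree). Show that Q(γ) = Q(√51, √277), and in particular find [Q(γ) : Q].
[Q(γ) : Q] = 4 (equivalently, Q(γ) = Q(√51, √277))

Obviously Q(γ) ⊆ Q(√51, √277), and [Q(√51, √277):Q] = 4 (since 51, 277 are distinct squarefree integers > 1 with 14127 not a perfect square). To show equality we compute the minimal polynomial of γ. From γ = √51 + √277: γ^2 = 51 + 2√(14127) + 277 = 328 + 2√(14127), so γ^2 - 328 = 2√(14127); squaring, (γ^2 - 328)^2 = 4·14127, i.e. γ^4 - 656γ^2 + 107584 - 56508 = 0, i.e. γ^4 - 656γ^2 + 51076 = 0. So γ is a root of x^4 - 656x^2 + 51076. This polynomial is irreducible over Q: it has no rational root (each ±√51 ± √277 is irrational), and any factorization into two quadratics over Q would force √(14127) ∈ Q (pairing opposite roots) or √51, √277 ∈ Q (other pairings), all impossible. Hence [Q(γ):Q] = 4 = [Q(√51, √277):Q], so Q(γ) = Q(√51, √277).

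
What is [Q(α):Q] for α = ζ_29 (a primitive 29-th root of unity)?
[Q(α):Q] = 28

The minimal polynomial of ζ_29 over Q is the 29-th cyclotomic polynomial Φ_29(x), which is irreducible over Q and has degree φ(29) = 28. Hence [Q(α):Q] = φ(29) = 28.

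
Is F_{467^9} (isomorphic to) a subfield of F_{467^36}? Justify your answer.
Yes: F_{467^9} is a subfield of F_{467^36}

F_{p^m} embeds in F_{p^n} iff m | n (since F_{p^n} is the splitting field of x^(p^n) - x, and F_{p^m} ⊂ F_{p^n} forces p^n to be a power of p^m, i.e. m | n; conversely if m | n then every root of x^(p^m) - x is a root of x^(p^n) - x). Here 9 | 36 (since 36 = 4·9), so F_{467^9} is a subfield of F_{467^36}, and [F_{467^36} : F_{467^9}] = 36/9 = 4.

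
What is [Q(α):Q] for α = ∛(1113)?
[Q(α):Q] = 3

The minimal polynomial of α is x^3 - 1113, irreducible over Q since 1113 is not a perfect cube (so x^3 - 1113 has no rational root). Hence [Q(α):Q] = deg(m_α) = 3.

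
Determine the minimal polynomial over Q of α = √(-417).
m_α(x) = x^2 + 417

α satisfies α^2 + 417 = 0, so x^2 + 417 annihilates α. Since d = -417 is squarefree and ≠ 1, it is not a perfect square in Q, so x^2 + 417 has no rational root and is therefore irreducible over Q (a degree-2 polynomial over a field is irreducible iff it has no root). Hence m_α(x) = x^2 + 417.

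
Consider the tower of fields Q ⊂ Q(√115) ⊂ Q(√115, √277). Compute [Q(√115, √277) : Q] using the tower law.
[Q(√115, √277) : Q] = 4

[Q(√115):Q] = 2 (min poly x^2 - 115, irreducible since 115 is squarefree > 1). For the top step, suppose √277 ∈ Q(√115), say √277 = c + d√115 with c, d ∈ Q. Squaring: 277 = c^2 + 115d^2 + 2cd√115. Since √115 ∉ Q this forces 2cd = 0. If d = 0 then √277 = c ∈ Q, contradicting 277 squarefree > 1. If c = 0 then 277 = 115d^2, so 115·277 = (115d)^2 is a perfect square in Q — but 115·277 = 31855 is not a perfect square (since 115 and 277 are distinct squarefree integers). Contradiction. Hence √277 ∉ Q(√115), so x^2 - 277 stays irreducible over Q(√115) and [Q(√115, √277) : Q(√115)] = 2. By the tower law, [Q(√115, √277) : Q] = 2 · 2 = 4.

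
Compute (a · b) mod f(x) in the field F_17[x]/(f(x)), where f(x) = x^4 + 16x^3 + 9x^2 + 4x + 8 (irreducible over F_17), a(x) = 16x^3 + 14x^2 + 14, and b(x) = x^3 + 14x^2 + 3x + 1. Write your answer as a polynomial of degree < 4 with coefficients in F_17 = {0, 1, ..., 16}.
a · b ≡ 14x^3 + 11x^2 + 11x + 4 (mod f(x))

Multiply in F_17[x]: a(x)·b(x) = (16x^3 + 14x^2 + 14)·(x^3 + 14x^2 + 3x + 1) = 16x^6 + 6x^4 + 4x^3 + 6x^2 + 8x + 14. This has degree ≥ 4, so divide by f(x) over F_17: 16x^6 + 6x^4 + 4x^3 + 6x^2 + 8x + 14 = (16x^2 + 16x + 14)·(x^4 + 16x^3 + 9x^2 + 4x + 8) + (14x^3 + 11x^2 + 11x + 4). Hence a·b ≡ 14x^3 + 11x^2 + 11x + 4 (mod f). (F_17[x]/(f) is a field with 17^4 = 83521 elements since f is irreducible of degree 4.)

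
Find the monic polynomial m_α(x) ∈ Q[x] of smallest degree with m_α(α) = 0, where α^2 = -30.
m_α(x) = x^2 + 30

α satisfies α^2 + 30 = 0, so x^2 + 30 annihilates α. Since d = -30 is squarefree and ≠ 1, it is not a perfect square in Q, so x^2 + 30 has no rational root and is therefore irreducible over Q (a degree-2 polynomial over a field is irreducible iff it has no root). Hence m_α(x) = x^2 + 30.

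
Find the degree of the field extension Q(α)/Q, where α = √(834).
[Q(α):Q] = 2

[Q(α):Q] equals the degree of the minimal polynomial of α. Here α^2 = 834 and x^2 - 834 is irreducible (d = 834 is squarefree, ≠ 1, hence not a square), so deg(m_α) = 2. Thus [Q(α):Q] = 2.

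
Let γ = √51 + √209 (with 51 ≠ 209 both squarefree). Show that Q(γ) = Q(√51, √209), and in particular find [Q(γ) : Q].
[Q(γ) : Q] = 4 (equivalently, Q(γ) = Q(√51, √209))

Obviously Q(γ) ⊆ Q(√51, √209), and [Q(√51, √209):Q] = 4 (since 51, 209 are distinct squarefree integers > 1 with 10659 not a perfect square). To show equality we compute the minimal polynomial of γ. From γ = √51 + √209: γ^2 = 51 + 2√(10659) + 209 = 260 + 2√(10659), so γ^2 - 260 = 2√(10659); squaring, (γ^2 - 260)^2 = 4·10659, i.e. γ^4 - 520γ^2 + 67600 - 42636 = 0, i.e. γ^4 - 520γ^2 + 24964 = 0. So γ is a root of x^4 - 520x^2 + 24964. This polynomial is irreducible over Q: it has no rational root (each ±√51 ± √209 is irrational), and any factorization into two quadratics over Q would force √(10659) ∈ Q (pairing opposite roots) or √51, √209 ∈ Q (other pairings), all impossible. Hence [Q(γ):Q] = 4 = [Q(√51, √209):Q], so Q(γ) = Q(√51, √209).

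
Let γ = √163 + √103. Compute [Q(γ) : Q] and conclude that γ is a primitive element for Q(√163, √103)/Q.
[Q(γ) : Q] = 4 (equivalently, Q(γ) = Q(√163, √103))

Obviously Q(γ) ⊆ Q(√163, √103), and [Q(√163, √103):Q] = 4 (since 163, 103 are distinct squarefree integers > 1 with 16789 not a perfect square). To show equality we compute the minimal polynomial of γ. From γ = √163 + √103: γ^2 = 163 + 2√(16789) + 103 = 266 + 2√(16789), so γ^2 - 266 = 2√(16789); squaring, (γ^2 - 266)^2 = 4·16789, i.e. γ^4 - 532γ^2 + 70756 - 67156 = 0, i.e. γ^4 - 532γ^2 + 3600 = 0. So γ is a root of x^4 - 532x^2 + 3600. This polynomial is irreducible over Q: it has no rational root (each ±√163 ± √103 is irrational), and any factorization into two quadratics over Q would force √(16789) ∈ Q (pairing opposite roots) or √163, √103 ∈ Q (other pairings), all impossible. Hence [Q(γ):Q] = 4 = [Q(√163, √103):Q], so Q(γ) = Q(√163, √103).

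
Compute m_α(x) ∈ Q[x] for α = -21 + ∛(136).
m_α(x) = x^3 + 63x^2 + 1323x + 9125

Set β = α + 21 = ∛(136), so β^3 = 136. Then (α + 21)^3 - 136 = 0, i.e. α is a root of g(x) = (x + 21)^3 - 136 = x^3 + 63x^2 + 1323x + 9125. Since g(x) = h(x + 21) where h(x) = x^3 - 136, and h is irreducible over Q (because 136 is not a perfect cube, so h has no rational root, and a monic cubic with no rational root is irreducible), g is also irreducible (irreducibility is preserved under the substitution x → x + 21). Hence m_α(x) = x^3 + 63x^2 + 1323x + 9125.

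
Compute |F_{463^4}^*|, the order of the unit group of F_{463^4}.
|F_{463^4}^*| = 45954068160

F_{463^4} has 463^4 = 45954068161 elements; its multiplicative group consists of all nonzero elements, so |F_{463^4}^*| = 45954068161 - 1 = 45954068160. (It is cyclic since any finite subgroup of the multiplicative group of a field is cyclic.)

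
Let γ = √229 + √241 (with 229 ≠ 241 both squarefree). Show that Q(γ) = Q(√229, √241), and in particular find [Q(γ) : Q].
[Q(γ) : Q] = 4 (equivalently, Q(γ) = Q(√229, √241))

Obviously Q(γ) ⊆ Q(√229, √241), and [Q(√229, √241):Q] = 4 (since 229, 241 are distinct squarefree integers > 1 with 55189 not a perfect square). To show equality we compute the minimal polynomial of γ. From γ = √229 + √241: γ^2 = 229 + 2√(55189) + 241 = 470 + 2√(55189), so γ^2 - 470 = 2√(55189); squaring, (γ^2 - 470)^2 = 4·55189, i.e. γ^4 - 940γ^2 + 220900 - 220756 = 0, i.e. γ^4 - 940γ^2 + 144 = 0. So γ is a root of x^4 - 940x^2 + 144. This polynomial is irreducible over Q: it has no rational root (each ±√229 ± √241 is irrational), and any factorization into two quadratics over Q would force √(55189) ∈ Q (pairing opposite roots) or √229, √241 ∈ Q (other pairings), all impossible. Hence [Q(γ):Q] = 4 = [Q(√229, √241):Q], so Q(γ) = Q(√229, √241).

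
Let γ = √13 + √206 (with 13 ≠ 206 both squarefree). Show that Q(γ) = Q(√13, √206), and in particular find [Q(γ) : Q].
[Q(γ) : Q] = 4 (equivalently, Q(γ) = Q(√13, √206))

Obviously Q(γ) ⊆ Q(√13, √206), and [Q(√13, √206):Q] = 4 (since 13, 206 are distinct squarefree integers > 1 with 2678 not a perfect square). To show equality we compute the minimal polynomial of γ. From γ = √13 + √206: γ^2 = 13 + 2√(2678) + 206 = 219 + 2√(2678), so γ^2 - 219 = 2√(2678); squaring, (γ^2 - 219)^2 = 4·2678, i.e. γ^4 - 438γ^2 + 47961 - 10712 = 0, i.e. γ^4 - 438γ^2 + 37249 = 0. So γ is a root of x^4 - 438x^2 + 37249. This polynomial is irreducible over Q: it has no rational root (each ±√13 ± √206 is irrational), and any factorization into two quadratics over Q would force √(2678) ∈ Q (pairing opposite roots) or √13, √206 ∈ Q (other pairings), all impossible. Hence [Q(γ):Q] = 4 = [Q(√13, √206):Q], so Q(γ) = Q(√13, √206).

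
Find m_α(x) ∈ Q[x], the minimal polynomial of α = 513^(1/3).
m_α(x) = x^3 - 513

α satisfies α^3 = 513, so x^3 - 513 annihilates α. By the rational root test, a rational root p/q (in lowest terms) of x^3 - 513 would satisfy p^3 = 513 q^3, forcing q = 1 and p^3 = 513; but 513 is not a perfect cube, contradiction. A monic cubic over Q with no rational root is irreducible (any nontrivial factorization would include a linear factor). Hence x^3 - 513 is the minimal polynomial of α, and in particular [Q(α):Q] = 3.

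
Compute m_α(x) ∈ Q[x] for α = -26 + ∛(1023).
m_α(x) = x^3 + 78x^2 + 2028x + 16553

Set β = α + 26 = ∛(1023), so β^3 = 1023. Then (α + 26)^3 - 1023 = 0, i.e. α is a root of g(x) = (x + 26)^3 - 1023 = x^3 + 78x^2 + 2028x + 16553. Since g(x) = h(x + 26) where h(x) = x^3 - 1023, and h is irreducible over Q (because 1023 is not a perfect cube, so h has no rational root, and a monic cubic with no rational root is irreducible), g is also irreducible (irreducibility is preserved under the substitution x → x + 26). Hence m_α(x) = x^3 + 78x^2 + 2028x + 16553.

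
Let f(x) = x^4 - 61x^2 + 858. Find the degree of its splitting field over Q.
[K : Q] = 4

Solving the quadratic in x^2: x^2 = (61 ± √(61^2 - 4·858))/2 = (61 ± √289)/2 = (61 ± 17)/2, giving x^2 = 22 or x^2 = 39. So f(x) = (x^2 - 22)(x^2 - 39) and the roots of f are ±√22, ±√39. Hence the splitting field is K = Q(√22, √39). Since 22 and 39 are distinct squarefree integers > 1, their product 858 is not a perfect square, so √39 ∉ Q(√22). By the tower law [K:Q] = [Q(√22,√39):Q(√22)] · [Q(√22):Q] = 2 · 2 = 4.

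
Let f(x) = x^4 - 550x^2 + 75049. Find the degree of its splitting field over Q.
[K : Q] = 4

Solving the quadratic in x^2: x^2 = (550 ± √(550^2 - 4·75049))/2 = (550 ± √2304)/2 = (550 ± 48)/2, giving x^2 = 251 or x^2 = 299. So f(x) = (x^2 - 251)(x^2 - 299) and the roots of f are ±√251, ±√299. Hence the splitting field is K = Q(√251, √299). Since 251 and 299 are distinct squarefree integers > 1, their product 75049 is not a perfect square, so √299 ∉ Q(√251). By the tower law [K:Q] = [Q(√251,√299):Q(√251)] · [Q(√251):Q] = 2 · 2 = 4.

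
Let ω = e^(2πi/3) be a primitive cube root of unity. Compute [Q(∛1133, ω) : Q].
[Q(∛1133, ω) : Q] = 6

[Q(∛1133):Q] = 3 (min poly x^3 - 1133, irreducible since 1133 is not a perfect cube). [Q(ω):Q] = 2 (min poly x^2 + x + 1). Since Q(∛1133) ⊂ R and ω ∉ R, we have ω ∉ Q(∛1133), so x^2 + x + 1 remains irreducible over Q(∛1133) and [Q(∛1133, ω) : Q(∛1133)] = 2. By the tower law, [Q(∛1133, ω) : Q] = 3 · 2 = 6. (In fact Q(∛1133, ω) is the splitting field of x^3 - 1133 over Q.)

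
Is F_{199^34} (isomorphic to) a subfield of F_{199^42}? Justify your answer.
No: F_{199^34} is not a subfield of F_{199^42}

F_{p^m} embeds in F_{p^n} iff m | n. Here 34 ∤ 42 (since 42 = 1·34 + 8 with remainder 8 ≠ 0), so F_{199^34} is not a subfield of F_{199^42}. Equivalently: if it were, the tower law would give 34 = [F_{199^34}:F_199] dividing [F_{199^42}:F_199] = 42, contradiction.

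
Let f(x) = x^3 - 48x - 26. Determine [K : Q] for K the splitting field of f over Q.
[K : Q] = 6

By the rational root test, any rational root of the monic integer polynomial f(x) = x^3 - 48x - 26 must be an integer dividing the constant term -26, i.e. one of ±{1, 2, 13, 26}. Evaluating: f(1) = -73, f(-1) = 21, f(2) = -114, f(-2) = 62, f(13) = 1547, f(-13) = -1599, f(26) = 16302, f(-26) = -16354; none is 0, so f has no rational root and is therefore irreducible over Q (a cubic with no linear factor over a field is irreducible). For an irreducible cubic, the Galois group is A_3 or S_3 according as the discriminant disc(f) = -4a^3 - 27b^2 = -4·(-48)^3 - 27·(-26)^2 = 424116 is or is not a square in Q. Here disc(f) = 424116 is not a perfect square in Q, so the Galois group of f over Q is not contained in A_3 and must be all of S_3. The splitting field has degree |S_3| = 6 over Q, so [K : Q] = 6.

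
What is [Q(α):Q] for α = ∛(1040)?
[Q(α):Q] = 3

The minimal polynomial of α is x^3 - 1040, irreducible over Q since 1040 is not a perfect cube (so x^3 - 1040 has no rational root). Hence [Q(α):Q] = deg(m_α) = 3.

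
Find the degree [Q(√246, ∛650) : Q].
[Q(√246, ∛650) : Q] = 6

Let L = Q(√246, ∛650). Since Q(√246) ⊂ L and [Q(√246):Q] = 2, the tower law gives 2 | [L:Q]. Likewise Q(∛650) ⊂ L with [Q(∛650):Q] = 3 (because 650 is not a perfect cube), so 3 | [L:Q]. As gcd(2,3) = 1, [L:Q] is divisible by 6. Conversely L is generated over Q by √246 and ∛650, so [L:Q] ≤ 2·3 = 6. Therefore [Q(√246, ∛650) : Q] = 6.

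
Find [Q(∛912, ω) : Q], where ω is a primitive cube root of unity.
[Q(∛912, ω) : Q] = 6

[Q(∛912):Q] = 3 (min poly x^3 - 912, irreducible since 912 is not a perfect cube). [Q(ω):Q] = 2 (min poly x^2 + x + 1). Since Q(∛912) ⊂ R and ω ∉ R, we have ω ∉ Q(∛912), so x^2 + x + 1 remains irreducible over Q(∛912) and [Q(∛912, ω) : Q(∛912)] = 2. By the tower law, [Q(∛912, ω) : Q] = 3 · 2 = 6. (In fact Q(∛912, ω) is the splitting field of x^3 - 912 over Q.)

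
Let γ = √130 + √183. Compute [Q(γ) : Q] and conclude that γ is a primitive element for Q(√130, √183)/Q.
[Q(γ) : Q] = 4 (equivalently, Q(γ) = Q(√130, √183))

Obviously Q(γ) ⊆ Q(√130, √183), and [Q(√130, √183):Q] = 4 (since 130, 183 are distinct squarefree integers > 1 with 23790 not a perfect square). To show equality we compute the minimal polynomial of γ. From γ = √130 + √183: γ^2 = 130 + 2√(23790) + 183 = 313 + 2√(23790), so γ^2 - 313 = 2√(23790); squaring, (γ^2 - 313)^2 = 4·23790, i.e. γ^4 - 626γ^2 + 97969 - 95160 = 0, i.e. γ^4 - 626γ^2 + 2809 = 0. So γ is a root of x^4 - 626x^2 + 2809. This polynomial is irreducible over Q: it has no rational root (each ±√130 ± √183 is irrational), and any factorization into two quadratics over Q would force √(23790) ∈ Q (pairing opposite roots) or √130, √183 ∈ Q (other pairings), all impossible. Hence [Q(γ):Q] = 4 = [Q(√130, √183):Q], so Q(γ) = Q(√130, √183).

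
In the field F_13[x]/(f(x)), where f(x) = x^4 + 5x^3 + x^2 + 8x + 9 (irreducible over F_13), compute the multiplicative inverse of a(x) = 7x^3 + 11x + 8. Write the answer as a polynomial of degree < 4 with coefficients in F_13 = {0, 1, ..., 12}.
a(x)^(-1) ≡ 9x^3 + 3x^2 + 12x + 3 (mod f(x))

Since f is irreducible over F_13, F_13[x]/(f) is a field and a(x) ≠ 0 has an inverse. Apply the extended Euclidean algorithm to f(x) and a(x) in F_13[x]: f(x) = (2x + 10)·a(x) + (5x^2 + 12x + 7);  a(x) = (4x + 6)·(5x^2 + 12x + 7) + (2x + 5);  (5x^2 + 12x + 7) = (9x + 3)·(2x + 5) + (5). The last nonzero remainder is the constant 5 = gcd(f, a) in F_13. Back-substituting through the division chain expresses 5 = s(x)·a(x) + t(x)·f(x) with s(x) ≡ 6x^3 + 2x^2 + 8x + 2 (mod f), so (6x^3 + 2x^2 + 8x + 2)·a(x) ≡ 5 (mod f). Multiplying by 5^(-1) ≡ 8 in F_13 gives a(x)^(-1) ≡ 8·(6x^3 + 2x^2 + 8x + 2) ≡ 9x^3 + 3x^2 + 12x + 3 (mod f). Check: (7x^3 + 11x + 8)·(9x^3 + 3x^2 + 12x + 3) = 11x^6 + 8x^5 + x^4 + 9x^3 + 12x + 11 ≡ 1 (mod x^4 + 5x^3 + x^2 + 8x + 9).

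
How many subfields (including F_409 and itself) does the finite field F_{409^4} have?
F_{409^4} has 3 subfields

The subfields of F_{p^n} are exactly the fields F_{p^d} for d | n (each is the fixed field of the unique index-d subgroup of Gal(F_{p^n}/F_p) ≅ Z/nZ). The divisors of n = 4 are {1, 2, 4}, giving 3 subfields: F_{409^1}, F_{409^2}, F_{409^4}.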